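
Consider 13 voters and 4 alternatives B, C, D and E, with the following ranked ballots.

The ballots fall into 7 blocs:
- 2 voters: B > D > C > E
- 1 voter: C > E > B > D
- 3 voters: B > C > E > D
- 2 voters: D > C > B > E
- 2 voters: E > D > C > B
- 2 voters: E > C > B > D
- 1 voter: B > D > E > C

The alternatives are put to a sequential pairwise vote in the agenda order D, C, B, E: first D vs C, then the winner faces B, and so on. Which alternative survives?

B

Round 1: D vs C — 7–6, D advances.
Round 2: D vs B — 4–9, B advances.
Round 3: B vs E — 8–5, B advances.
The agenda winner is B.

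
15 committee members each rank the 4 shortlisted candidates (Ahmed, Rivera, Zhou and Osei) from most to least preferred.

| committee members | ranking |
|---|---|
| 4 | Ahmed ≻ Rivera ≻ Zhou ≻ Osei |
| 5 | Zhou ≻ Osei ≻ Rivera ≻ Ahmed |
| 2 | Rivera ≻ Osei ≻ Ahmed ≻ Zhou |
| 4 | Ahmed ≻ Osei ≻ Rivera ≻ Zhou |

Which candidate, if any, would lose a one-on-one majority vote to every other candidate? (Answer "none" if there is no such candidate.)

Head-to-head results (15 committee members):
Ahmed–Rivera: Ahmed 8–7.
Ahmed vs Zhou: Ahmed is ranked higher on 4+2+4 = 10 ballots, Zhou on 5. Ahmed wins 10–5.
Ahmed–Osei: Ahmed 8–7.
Rivera vs Zhou: Rivera wins 10–5.
Rivera vs Osei: 4+2 = 6 for Rivera, 9 for Osei — Osei by 9–6.
Zhou vs Osei: 4+5 = 9 for Zhou, 6 for Osei — Zhou by 9–6.
Each candidate has at least one pairwise win (Ahmed beats Rivera; Rivera beats Zhou; Zhou beats Osei; Osei beats Rivera) — no Condorcet loser.

none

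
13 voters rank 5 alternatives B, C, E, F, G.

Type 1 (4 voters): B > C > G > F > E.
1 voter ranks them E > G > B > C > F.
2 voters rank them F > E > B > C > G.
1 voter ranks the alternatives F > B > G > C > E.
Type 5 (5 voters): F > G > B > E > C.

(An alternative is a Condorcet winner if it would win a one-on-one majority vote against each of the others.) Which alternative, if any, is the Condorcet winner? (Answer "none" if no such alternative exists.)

F

Check each pair by majority over 13 ballots:
B vs C: B, 13–0.
B–E: B 10–3.
B vs F: 5 to 8, F.
B vs G: B preferred on 4+2+1 = 7 ballots; B wins 7–6.
C–E: E 8–5.
C–F: F 8–5.
C vs G: 6 to 7, G.
E vs F: 1 for E, 12 for F — F by 12–1.
E vs G: 1+2 = 3 for E, 10 for G — G by 10–3.
F–G: F 8–5.
F defeats every rival head-to-head and is the Condorcet winner.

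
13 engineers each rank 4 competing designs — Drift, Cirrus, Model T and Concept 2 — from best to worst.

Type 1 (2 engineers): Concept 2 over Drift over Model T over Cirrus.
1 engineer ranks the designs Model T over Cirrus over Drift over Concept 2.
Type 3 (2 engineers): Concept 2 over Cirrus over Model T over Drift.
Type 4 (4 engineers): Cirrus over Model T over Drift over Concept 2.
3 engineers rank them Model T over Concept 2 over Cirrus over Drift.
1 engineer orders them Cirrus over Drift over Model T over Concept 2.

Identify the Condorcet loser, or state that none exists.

Pairwise majorities:
Drift–Cirrus: Cirrus 11–2.
Drift vs Model T: 2+1 = 3 for Drift, 10 for Model T — Model T by 10–3.
Drift vs Concept 2: Concept 2, 7–6.
Cirrus vs Model T: Cirrus wins 7–6.
Cirrus vs Concept 2: Concept 2, 7–6.
Model T vs Concept 2: Model T preferred on 1+4+3+1 = 9 ballots; Model T wins 9–4.
Only Drift has no wins; Drift is the Condorcet loser.

Drift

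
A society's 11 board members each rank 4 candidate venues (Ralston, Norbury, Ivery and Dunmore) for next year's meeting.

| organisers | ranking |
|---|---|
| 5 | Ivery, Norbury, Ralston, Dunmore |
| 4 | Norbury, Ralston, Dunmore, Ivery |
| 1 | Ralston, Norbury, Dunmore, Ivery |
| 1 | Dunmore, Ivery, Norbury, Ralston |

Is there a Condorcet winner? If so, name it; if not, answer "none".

none

Check each pair by majority over 11 ballots:
Ralston vs Norbury: 1 for Ralston, 10 for Norbury — Norbury by 10–1.
Ralston vs Ivery: Ralston preferred on 4+1 = 5 ballots; Ivery wins 6–5.
Ralston vs Dunmore: Ralston preferred on 5+4+1 = 10 ballots; Ralston wins 10–1.
Norbury vs Ivery: Norbury is ranked higher on 4+1 = 5 ballots, Ivery on 6. Ivery wins 6–5.
Norbury vs Dunmore: 10 to 1, Norbury.
Ivery vs Dunmore: Ivery preferred on 5 ballots; Dunmore wins 6–5.
No city is unbeaten: Ralston loses to Norbury; Norbury loses to Ivery; Ivery loses to Dunmore; Dunmore loses to Ralston. In particular Ralston beats Dunmore beats Ivery beats Ralston is a majority cycle — no Condorcet winner exists.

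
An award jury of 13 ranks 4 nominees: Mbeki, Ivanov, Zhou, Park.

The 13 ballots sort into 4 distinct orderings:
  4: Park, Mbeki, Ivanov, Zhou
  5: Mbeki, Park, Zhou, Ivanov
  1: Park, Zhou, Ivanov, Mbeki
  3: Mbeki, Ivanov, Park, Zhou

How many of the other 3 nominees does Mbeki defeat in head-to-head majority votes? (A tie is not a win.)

Mbeki against each rival (13 jurors):
Mbeki vs Ivanov: Mbeki wins 12–1.
Mbeki vs Zhou: Mbeki wins 12–1.
Mbeki vs Park: Mbeki, 8–5.
Mbeki beats Ivanov, Zhou, Park — 3 pairwise wins.

3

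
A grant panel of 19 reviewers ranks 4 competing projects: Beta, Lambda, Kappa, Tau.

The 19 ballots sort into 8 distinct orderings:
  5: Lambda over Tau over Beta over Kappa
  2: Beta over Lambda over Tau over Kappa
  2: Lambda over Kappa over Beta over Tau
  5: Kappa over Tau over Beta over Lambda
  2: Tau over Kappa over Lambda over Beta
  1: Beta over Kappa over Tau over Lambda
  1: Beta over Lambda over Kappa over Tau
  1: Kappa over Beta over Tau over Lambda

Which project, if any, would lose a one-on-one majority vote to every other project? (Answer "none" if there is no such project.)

none

Pairwise majorities:
Beta vs Lambda: Beta, 10–9.
Beta vs Kappa: 9 to 10, Kappa.
Beta vs Tau: 7 to 12, Tau.
Lambda vs Kappa: Lambda, 10–9.
Lambda vs Tau: Lambda, 10–9.
Kappa vs Tau: 10 to 9, Kappa.
Each project has at least one pairwise win (Beta beats Lambda; Lambda beats Kappa; Kappa beats Beta; Tau beats Beta) — no Condorcet loser.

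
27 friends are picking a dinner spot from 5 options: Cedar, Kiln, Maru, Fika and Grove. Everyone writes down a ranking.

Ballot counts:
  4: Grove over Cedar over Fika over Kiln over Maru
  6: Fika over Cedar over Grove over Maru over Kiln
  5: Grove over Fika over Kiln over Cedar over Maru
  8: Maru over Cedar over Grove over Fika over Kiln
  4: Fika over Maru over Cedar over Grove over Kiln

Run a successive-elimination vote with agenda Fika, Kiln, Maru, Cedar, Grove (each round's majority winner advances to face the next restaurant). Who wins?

Grove

Round 1: Fika vs Kiln — 27–0, Fika advances.
Round 2: Fika vs Maru — 19–8, Fika advances.
Round 3: Fika vs Cedar — 15–12, Fika advances.
Round 4: Fika vs Grove — 10–17, Grove advances.
The agenda winner is Grove.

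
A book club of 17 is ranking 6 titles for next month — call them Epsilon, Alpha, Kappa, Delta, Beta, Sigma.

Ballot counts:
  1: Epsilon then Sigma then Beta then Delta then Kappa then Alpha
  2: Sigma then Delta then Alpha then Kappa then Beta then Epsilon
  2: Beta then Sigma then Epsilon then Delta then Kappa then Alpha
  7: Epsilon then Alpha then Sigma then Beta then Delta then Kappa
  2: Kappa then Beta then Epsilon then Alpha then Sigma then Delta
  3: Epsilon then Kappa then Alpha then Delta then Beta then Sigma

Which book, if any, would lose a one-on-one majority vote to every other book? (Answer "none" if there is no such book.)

Kappa

Head-to-head results (17 members):
Epsilon vs Alpha: Epsilon wins 15–2.
Epsilon vs Kappa: 13 to 4, Epsilon.
Epsilon vs Delta: 1+2+7+2+3 = 15 for Epsilon, 2 for Delta — Epsilon by 15–2.
Epsilon vs Beta: 11 to 6, Epsilon.
Epsilon vs Sigma: Epsilon, 13–4.
Alpha vs Kappa: 2+7 = 9 for Alpha, 8 for Kappa — Alpha by 9–8.
Alpha vs Delta: 7+2+3 = 12 for Alpha, 5 for Delta — Alpha by 12–5.
Alpha vs Beta: Alpha preferred on 2+7+3 = 12 ballots; Alpha wins 12–5.
Alpha vs Sigma: Alpha wins 12–5.
Kappa–Delta: Delta 12–5.
Kappa vs Beta: Beta, 10–7.
Kappa–Sigma: Sigma 12–5.
Delta vs Beta: Delta is ranked higher on 2+3 = 5 ballots, Beta on 12. Beta wins 12–5.
Delta vs Sigma: Sigma, 14–3.
Beta vs Sigma: 2+2+3 = 7 for Beta, 10 for Sigma — Sigma by 10–7.
Kappa is beaten in every head-to-head and is the Condorcet loser.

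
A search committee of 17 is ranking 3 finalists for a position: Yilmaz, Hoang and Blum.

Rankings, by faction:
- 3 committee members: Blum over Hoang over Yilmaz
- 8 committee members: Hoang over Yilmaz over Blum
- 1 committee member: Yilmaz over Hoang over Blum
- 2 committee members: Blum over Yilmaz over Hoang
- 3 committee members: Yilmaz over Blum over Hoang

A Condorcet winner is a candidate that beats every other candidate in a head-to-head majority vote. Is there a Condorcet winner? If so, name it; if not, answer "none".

Head-to-head results (17 committee members):
Yilmaz–Hoang: Hoang 11–6.
Yilmaz vs Blum: Yilmaz wins 12–5.
Hoang vs Blum: Hoang wins 9–8.
Hoang beats each of Yilmaz, Blum — Hoang is the Condorcet winner.

Hoang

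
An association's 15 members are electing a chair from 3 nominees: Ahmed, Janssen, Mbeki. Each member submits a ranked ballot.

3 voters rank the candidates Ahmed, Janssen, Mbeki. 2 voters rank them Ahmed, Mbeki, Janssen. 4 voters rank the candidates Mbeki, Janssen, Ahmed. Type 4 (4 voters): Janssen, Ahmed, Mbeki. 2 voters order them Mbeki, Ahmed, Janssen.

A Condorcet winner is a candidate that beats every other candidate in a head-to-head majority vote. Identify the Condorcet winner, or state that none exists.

Head-to-head results (15 voters):
Ahmed vs Janssen: 7 to 8, Janssen.
Ahmed vs Mbeki: Ahmed wins 9–6.
Janssen vs Mbeki: Mbeki, 8–7.
Every candidate loses at least once (Ahmed loses to Janssen; Janssen loses to Mbeki; Mbeki loses to Ahmed). The majority relation contains the cycle Ahmed beats Mbeki beats Janssen beats Ahmed, so there is no Condorcet winner.

none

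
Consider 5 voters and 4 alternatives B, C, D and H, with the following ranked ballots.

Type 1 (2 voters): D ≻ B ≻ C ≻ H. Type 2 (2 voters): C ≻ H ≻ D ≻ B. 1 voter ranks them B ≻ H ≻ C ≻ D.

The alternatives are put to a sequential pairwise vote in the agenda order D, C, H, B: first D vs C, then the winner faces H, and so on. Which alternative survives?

Round 1: D vs C — 2–3, C advances.
Round 2: C vs H — 4–1, C advances.
Round 3: C vs B — 2–3, B advances.
B survives the agenda.

B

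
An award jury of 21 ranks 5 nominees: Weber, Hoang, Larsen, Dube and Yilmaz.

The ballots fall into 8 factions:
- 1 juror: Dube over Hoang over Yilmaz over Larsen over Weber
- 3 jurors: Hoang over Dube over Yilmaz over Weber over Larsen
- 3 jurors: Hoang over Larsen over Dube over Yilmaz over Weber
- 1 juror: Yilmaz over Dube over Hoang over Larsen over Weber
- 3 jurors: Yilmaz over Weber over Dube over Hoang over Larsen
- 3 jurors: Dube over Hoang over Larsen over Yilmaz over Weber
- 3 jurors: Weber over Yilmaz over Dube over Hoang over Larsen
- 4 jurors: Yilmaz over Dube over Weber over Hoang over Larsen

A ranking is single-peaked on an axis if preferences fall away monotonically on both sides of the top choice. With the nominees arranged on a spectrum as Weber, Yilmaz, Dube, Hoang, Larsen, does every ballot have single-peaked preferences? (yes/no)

Axis positions: Weber=1, Yilmaz=2, Dube=3, Hoang=4, Larsen=5.
Faction 1 (peak Dube at position 3): ranking walks positions 3-4-2-5-1, expanding outward from the peak — single-peaked.
Faction 2 (peak Hoang at position 4): ranking walks positions 4-3-2-1-5, expanding outward from the peak — single-peaked.
Faction 3 (peak Hoang at position 4): ranking walks positions 4-5-3-2-1, expanding outward from the peak — single-peaked.
Faction 4 (peak Yilmaz at position 2): ranking walks positions 2-3-4-5-1, expanding outward from the peak — single-peaked.
Faction 5 (peak Yilmaz at position 2): ranking walks positions 2-1-3-4-5, expanding outward from the peak — single-peaked.
Faction 6 (peak Dube at position 3): ranking walks positions 3-4-5-2-1, expanding outward from the peak — single-peaked.
Faction 7 (peak Weber at position 1): ranking walks positions 1-2-3-4-5, expanding outward from the peak — single-peaked.
Faction 8 (peak Yilmaz at position 2): ranking walks positions 2-3-1-4-5, expanding outward from the peak — single-peaked.
Every ranking is single-peaked on this axis.

yes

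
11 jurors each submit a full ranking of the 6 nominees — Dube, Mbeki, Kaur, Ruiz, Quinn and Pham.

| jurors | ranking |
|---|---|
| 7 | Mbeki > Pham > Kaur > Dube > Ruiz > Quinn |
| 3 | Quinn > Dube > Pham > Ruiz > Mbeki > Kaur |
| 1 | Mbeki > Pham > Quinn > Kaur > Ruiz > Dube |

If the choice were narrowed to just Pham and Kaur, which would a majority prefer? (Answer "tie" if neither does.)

Ballots ranking Pham above Kaur: 7 + 3 + 1 = 11.
Ballots ranking Kaur above Pham: 11 − 11 = 0.
Pham wins the head-to-head 11–0.

Pham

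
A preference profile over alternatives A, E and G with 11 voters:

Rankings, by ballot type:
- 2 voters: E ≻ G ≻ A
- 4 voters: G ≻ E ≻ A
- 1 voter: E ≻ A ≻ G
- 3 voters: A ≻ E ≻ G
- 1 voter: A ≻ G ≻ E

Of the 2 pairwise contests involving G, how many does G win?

1

G against each rival (11 voters):
G vs A: 6 to 5, G.
G vs E: 4+1 = 5 for G, 6 for E — E by 6–5.
G beats A; loses to E — 1 pairwise win.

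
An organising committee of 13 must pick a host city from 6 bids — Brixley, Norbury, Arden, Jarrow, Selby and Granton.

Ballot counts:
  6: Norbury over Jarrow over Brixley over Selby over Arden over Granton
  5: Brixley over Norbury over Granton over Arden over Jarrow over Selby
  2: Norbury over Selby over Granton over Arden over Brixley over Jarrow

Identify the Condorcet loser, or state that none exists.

none

Head-to-head results (13 organisers):
Brixley–Norbury: Norbury 8–5.
Brixley vs Arden: Brixley, 11–2.
Brixley vs Jarrow: Brixley preferred on 5+2 = 7 ballots; Brixley wins 7–6.
Brixley vs Selby: Brixley is ranked higher on 6+5 = 11 ballots, Selby on 2. Brixley wins 11–2.
Brixley vs Granton: 6+5 = 11 for Brixley, 2 for Granton — Brixley by 11–2.
Norbury vs Arden: Norbury, 13–0.
Norbury vs Jarrow: Norbury wins 13–0.
Norbury vs Selby: Norbury is ranked higher on 6+5+2 = 13 ballots, Selby on 0. Norbury wins 13–0.
Norbury vs Granton: Norbury, 13–0.
Arden vs Jarrow: 7 to 6, Arden.
Arden vs Selby: Selby wins 8–5.
Arden–Granton: Granton 7–6.
Jarrow–Selby: Jarrow 11–2.
Jarrow vs Granton: Jarrow preferred on 6 ballots; Granton wins 7–6.
Selby vs Granton: Selby, 8–5.
Every city wins at least one matchup (Brixley beats Arden; Norbury beats Brixley; Arden beats Jarrow; Jarrow beats Selby; Selby beats Arden; Granton beats Arden), so there is no Condorcet loser.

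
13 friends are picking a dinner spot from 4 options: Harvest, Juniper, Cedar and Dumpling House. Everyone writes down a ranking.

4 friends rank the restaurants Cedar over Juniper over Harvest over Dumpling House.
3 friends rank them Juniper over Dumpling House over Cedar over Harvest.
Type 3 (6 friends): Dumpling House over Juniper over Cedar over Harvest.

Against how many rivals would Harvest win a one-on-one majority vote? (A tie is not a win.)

Harvest against each rival (13 friends):
Harvest–Juniper: Juniper 13–0.
Harvest vs Cedar: 0 for Harvest, 13 for Cedar — Cedar by 13–0.
Harvest vs Dumpling House: Harvest is ranked higher on 4 ballots, Dumpling House on 9. Dumpling House wins 9–4.
Harvest beats no one; loses to Juniper, Cedar, Dumpling House — 0 pairwise wins.

0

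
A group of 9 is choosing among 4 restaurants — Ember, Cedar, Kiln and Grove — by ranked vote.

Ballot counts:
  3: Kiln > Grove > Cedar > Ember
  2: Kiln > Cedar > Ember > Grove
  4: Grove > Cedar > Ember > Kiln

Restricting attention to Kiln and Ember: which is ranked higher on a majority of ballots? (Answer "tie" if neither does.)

Ballots ranking Kiln above Ember: 3 + 2 = 5.
Ballots ranking Ember above Kiln: 9 − 5 = 4.
Kiln wins the head-to-head 5–4.

Kiln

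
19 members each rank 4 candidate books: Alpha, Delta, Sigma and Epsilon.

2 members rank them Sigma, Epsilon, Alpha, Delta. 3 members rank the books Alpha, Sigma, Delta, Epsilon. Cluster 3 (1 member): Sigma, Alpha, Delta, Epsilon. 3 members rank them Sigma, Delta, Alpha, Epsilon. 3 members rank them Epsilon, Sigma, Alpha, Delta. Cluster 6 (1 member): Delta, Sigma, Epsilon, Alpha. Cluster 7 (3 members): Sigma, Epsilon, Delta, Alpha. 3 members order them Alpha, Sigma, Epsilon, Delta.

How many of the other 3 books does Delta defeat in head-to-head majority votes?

Delta against each rival (19 members):
Delta vs Alpha: Alpha wins 12–7.
Delta vs Sigma: 1 to 18, Sigma.
Delta vs Epsilon: Epsilon, 11–8.
Delta beats no one; loses to Alpha, Sigma, Epsilon — 0 pairwise wins.

0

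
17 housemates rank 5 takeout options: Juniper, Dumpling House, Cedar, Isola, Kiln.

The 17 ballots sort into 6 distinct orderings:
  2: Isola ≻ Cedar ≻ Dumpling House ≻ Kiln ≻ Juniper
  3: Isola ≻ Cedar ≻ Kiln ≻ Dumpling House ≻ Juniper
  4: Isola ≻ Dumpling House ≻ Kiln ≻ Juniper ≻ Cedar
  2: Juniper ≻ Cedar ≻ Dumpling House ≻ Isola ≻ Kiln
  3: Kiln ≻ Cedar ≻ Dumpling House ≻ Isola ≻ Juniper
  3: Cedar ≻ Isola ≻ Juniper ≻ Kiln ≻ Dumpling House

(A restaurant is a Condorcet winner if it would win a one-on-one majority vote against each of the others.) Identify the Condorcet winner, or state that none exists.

Isola

Check each pair by majority over 17 ballots:
Juniper–Dumpling House: Dumpling House 12–5.
Juniper vs Cedar: Cedar wins 11–6.
Juniper–Isola: Isola 15–2.
Juniper vs Kiln: Kiln wins 12–5.
Dumpling House vs Cedar: Cedar, 13–4.
Dumpling House vs Isola: Isola wins 12–5.
Dumpling House–Kiln: Kiln 9–8.
Cedar–Isola: Isola 9–8.
Cedar vs Kiln: Cedar, 10–7.
Isola vs Kiln: Isola wins 14–3.
Only Isola has no losses; Isola is the Condorcet winner.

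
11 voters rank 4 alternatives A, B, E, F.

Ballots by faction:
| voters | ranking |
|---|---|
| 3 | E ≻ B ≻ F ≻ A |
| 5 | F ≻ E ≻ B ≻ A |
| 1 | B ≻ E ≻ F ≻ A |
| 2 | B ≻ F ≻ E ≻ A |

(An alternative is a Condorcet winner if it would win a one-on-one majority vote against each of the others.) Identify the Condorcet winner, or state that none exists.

Check each pair by majority over 11 ballots:
A vs B: B, 11–0.
A vs E: A preferred on 0 ballots; E wins 11–0.
A vs F: 0 to 11, F.
B vs E: E, 8–3.
B vs F: B is ranked higher on 3+1+2 = 6 ballots, F on 5. B wins 6–5.
E–F: F 7–4.
No alternative is unbeaten: A loses to B; B loses to E; E loses to F; F loses to B. In particular B → F → E → B is a majority cycle — no Condorcet winner exists.

none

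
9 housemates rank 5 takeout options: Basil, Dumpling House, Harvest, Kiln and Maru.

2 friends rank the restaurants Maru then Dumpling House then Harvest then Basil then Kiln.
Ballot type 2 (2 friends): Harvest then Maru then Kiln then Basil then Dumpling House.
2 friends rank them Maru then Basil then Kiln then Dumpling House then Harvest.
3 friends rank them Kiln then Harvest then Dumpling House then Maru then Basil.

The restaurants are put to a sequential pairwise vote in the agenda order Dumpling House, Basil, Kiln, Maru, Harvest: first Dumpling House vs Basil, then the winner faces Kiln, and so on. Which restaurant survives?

Round 1: Dumpling House vs Basil — 5–4, Dumpling House advances.
Round 2: Dumpling House vs Kiln — 2–7, Kiln advances.
Round 3: Kiln vs Maru — 3–6, Maru advances.
Round 4: Maru vs Harvest — 4–5, Harvest advances.
Harvest survives the agenda.

Harvest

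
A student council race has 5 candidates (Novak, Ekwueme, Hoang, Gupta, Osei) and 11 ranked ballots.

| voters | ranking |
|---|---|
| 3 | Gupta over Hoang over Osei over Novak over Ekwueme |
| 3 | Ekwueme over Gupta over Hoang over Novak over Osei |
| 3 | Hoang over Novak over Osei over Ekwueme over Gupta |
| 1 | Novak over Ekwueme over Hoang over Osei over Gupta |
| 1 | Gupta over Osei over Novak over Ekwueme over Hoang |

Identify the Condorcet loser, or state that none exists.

Pairwise majorities:
Novak vs Ekwueme: Novak wins 8–3.
Novak–Hoang: Hoang 9–2.
Novak vs Gupta: Gupta wins 7–4.
Novak–Osei: Novak 7–4.
Ekwueme vs Hoang: Ekwueme preferred on 3+1+1 = 5 ballots; Hoang wins 6–5.
Ekwueme vs Gupta: 7 to 4, Ekwueme.
Ekwueme vs Osei: 3+1 = 4 for Ekwueme, 7 for Osei — Osei by 7–4.
Hoang–Gupta: Gupta 7–4.
Hoang vs Osei: Hoang, 10–1.
Gupta vs Osei: 3+3+1 = 7 for Gupta, 4 for Osei — Gupta by 7–4.
Each candidate has at least one pairwise win (Novak beats Ekwueme; Ekwueme beats Gupta; Hoang beats Novak; Gupta beats Novak; Osei beats Ekwueme) — no Condorcet loser.

none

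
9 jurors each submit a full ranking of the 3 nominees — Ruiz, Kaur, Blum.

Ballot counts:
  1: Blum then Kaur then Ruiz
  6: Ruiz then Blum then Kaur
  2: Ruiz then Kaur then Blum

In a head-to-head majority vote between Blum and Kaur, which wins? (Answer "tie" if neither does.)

Ballots ranking Blum above Kaur: 1 + 6 = 7.
Ballots ranking Kaur above Blum: 9 − 7 = 2.
Blum wins the head-to-head 7–2.

Blum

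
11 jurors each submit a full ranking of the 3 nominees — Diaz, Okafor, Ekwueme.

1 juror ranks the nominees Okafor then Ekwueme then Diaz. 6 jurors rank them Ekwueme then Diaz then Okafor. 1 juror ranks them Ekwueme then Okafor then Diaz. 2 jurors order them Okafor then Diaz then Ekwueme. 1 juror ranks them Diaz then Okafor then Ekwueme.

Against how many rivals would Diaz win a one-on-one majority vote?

Diaz against each rival (11 jurors):
Diaz vs Okafor: 7 to 4, Diaz.
Diaz–Ekwueme: Ekwueme 8–3.
Diaz beats Okafor; loses to Ekwueme — 1 pairwise win.

1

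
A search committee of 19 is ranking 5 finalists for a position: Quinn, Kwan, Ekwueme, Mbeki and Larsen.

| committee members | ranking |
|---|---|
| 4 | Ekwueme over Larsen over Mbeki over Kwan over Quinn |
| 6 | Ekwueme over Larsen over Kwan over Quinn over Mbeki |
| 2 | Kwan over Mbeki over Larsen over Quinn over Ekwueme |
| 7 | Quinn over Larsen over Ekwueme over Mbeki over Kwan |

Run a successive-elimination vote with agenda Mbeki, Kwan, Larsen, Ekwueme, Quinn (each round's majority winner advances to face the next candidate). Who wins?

Round 1: Mbeki vs Kwan — 11–8, Mbeki advances.
Round 2: Mbeki vs Larsen — 2–17, Larsen advances.
Round 3: Larsen vs Ekwueme — 9–10, Ekwueme advances.
Round 4: Ekwueme vs Quinn — 10–9, Ekwueme advances.
Ekwueme survives the agenda.

Ekwueme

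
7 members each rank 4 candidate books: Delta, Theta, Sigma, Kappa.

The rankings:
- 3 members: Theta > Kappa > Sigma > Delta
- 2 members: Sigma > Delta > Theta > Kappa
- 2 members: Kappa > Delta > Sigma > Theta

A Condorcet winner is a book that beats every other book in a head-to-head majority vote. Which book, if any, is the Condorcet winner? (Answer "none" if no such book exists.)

none

Pairwise majorities:
Delta vs Theta: Delta is ranked higher on 2+2 = 4 ballots, Theta on 3. Delta wins 4–3.
Delta vs Sigma: Delta is ranked higher on 2 ballots, Sigma on 5. Sigma wins 5–2.
Delta vs Kappa: 2 for Delta, 5 for Kappa — Kappa by 5–2.
Theta vs Sigma: Theta preferred on 3 ballots; Sigma wins 4–3.
Theta vs Kappa: Theta wins 5–2.
Sigma vs Kappa: Sigma is ranked higher on 2 ballots, Kappa on 5. Kappa wins 5–2.
Each book drops at least one matchup (Delta loses to Sigma; Theta loses to Delta; Sigma loses to Kappa; Kappa loses to Theta); the cycle Delta > Theta > Kappa > Delta rules out a Condorcet winner.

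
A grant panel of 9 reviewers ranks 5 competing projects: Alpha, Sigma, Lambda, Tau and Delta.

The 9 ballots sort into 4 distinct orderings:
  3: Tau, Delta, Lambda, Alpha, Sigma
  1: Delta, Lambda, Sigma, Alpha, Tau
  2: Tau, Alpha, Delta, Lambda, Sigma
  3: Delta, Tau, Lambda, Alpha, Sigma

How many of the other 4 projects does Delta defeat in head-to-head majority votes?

Delta against each rival (9 reviewers):
Delta vs Alpha: Delta wins 7–2.
Delta vs Sigma: Delta, 9–0.
Delta vs Lambda: Delta wins 9–0.
Delta vs Tau: 4 to 5, Tau.
Delta beats Alpha, Sigma, Lambda; loses to Tau — 3 pairwise wins.

3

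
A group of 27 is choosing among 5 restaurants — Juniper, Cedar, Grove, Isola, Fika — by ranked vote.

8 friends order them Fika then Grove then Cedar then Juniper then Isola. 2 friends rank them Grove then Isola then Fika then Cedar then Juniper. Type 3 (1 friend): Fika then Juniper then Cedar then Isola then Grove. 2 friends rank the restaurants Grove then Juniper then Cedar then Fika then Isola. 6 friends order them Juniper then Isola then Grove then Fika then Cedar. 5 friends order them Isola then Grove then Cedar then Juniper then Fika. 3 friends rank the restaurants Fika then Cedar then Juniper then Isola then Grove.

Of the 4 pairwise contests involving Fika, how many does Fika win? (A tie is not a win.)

3

Fika against each rival (27 friends):
Fika vs Juniper: Fika, 14–13.
Fika vs Cedar: Fika is ranked higher on 8+2+1+6+3 = 20 ballots, Cedar on 7. Fika wins 20–7.
Fika vs Grove: Grove, 15–12.
Fika vs Isola: Fika is ranked higher on 8+1+2+3 = 14 ballots, Isola on 13. Fika wins 14–13.
Fika beats Juniper, Cedar, Isola; loses to Grove — 3 pairwise wins.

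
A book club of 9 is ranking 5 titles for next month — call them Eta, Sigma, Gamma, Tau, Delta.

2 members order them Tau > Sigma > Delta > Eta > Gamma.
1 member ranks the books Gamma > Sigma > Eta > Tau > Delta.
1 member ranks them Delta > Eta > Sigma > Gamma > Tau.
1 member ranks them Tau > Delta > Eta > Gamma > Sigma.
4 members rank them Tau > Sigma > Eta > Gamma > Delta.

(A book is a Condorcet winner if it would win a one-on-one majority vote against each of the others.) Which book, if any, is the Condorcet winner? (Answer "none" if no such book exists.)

Pairwise majorities:
Eta vs Sigma: 2 to 7, Sigma.
Eta vs Gamma: Eta is ranked higher on 2+1+1+4 = 8 ballots, Gamma on 1. Eta wins 8–1.
Eta vs Tau: Eta preferred on 1+1 = 2 ballots; Tau wins 7–2.
Eta vs Delta: Eta is ranked higher on 1+4 = 5 ballots, Delta on 4. Eta wins 5–4.
Sigma vs Gamma: Sigma preferred on 2+1+4 = 7 ballots; Sigma wins 7–2.
Sigma vs Tau: 2 to 7, Tau.
Sigma vs Delta: 2+1+4 = 7 for Sigma, 2 for Delta — Sigma by 7–2.
Gamma vs Tau: 2 to 7, Tau.
Gamma vs Delta: 1+4 = 5 for Gamma, 4 for Delta — Gamma by 5–4.
Tau vs Delta: 2+1+1+4 = 8 for Tau, 1 for Delta — Tau by 8–1.
Tau beats each of Eta, Sigma, Gamma, Delta — Tau is the Condorcet winner.

Tau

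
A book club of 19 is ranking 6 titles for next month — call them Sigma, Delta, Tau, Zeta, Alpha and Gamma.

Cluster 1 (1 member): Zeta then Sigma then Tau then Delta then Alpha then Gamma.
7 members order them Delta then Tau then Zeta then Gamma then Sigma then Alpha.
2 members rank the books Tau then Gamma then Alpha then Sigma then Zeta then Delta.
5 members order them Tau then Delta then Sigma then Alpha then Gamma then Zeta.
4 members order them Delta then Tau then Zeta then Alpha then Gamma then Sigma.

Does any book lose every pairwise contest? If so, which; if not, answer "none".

none

Pairwise majorities:
Sigma vs Delta: 1+2 = 3 for Sigma, 16 for Delta — Delta by 16–3.
Sigma vs Tau: Tau wins 18–1.
Sigma vs Zeta: Zeta, 12–7.
Sigma vs Alpha: 13 to 6, Sigma.
Sigma vs Gamma: 1+5 = 6 for Sigma, 13 for Gamma — Gamma by 13–6.
Delta vs Tau: 11 to 8, Delta.
Delta vs Zeta: Delta is ranked higher on 7+5+4 = 16 ballots, Zeta on 3. Delta wins 16–3.
Delta vs Alpha: 1+7+5+4 = 17 for Delta, 2 for Alpha — Delta by 17–2.
Delta vs Gamma: Delta is ranked higher on 1+7+5+4 = 17 ballots, Gamma on 2. Delta wins 17–2.
Tau–Zeta: Tau 18–1.
Tau vs Alpha: Tau, 19–0.
Tau vs Gamma: Tau, 19–0.
Zeta vs Alpha: Zeta, 12–7.
Zeta vs Gamma: 1+7+4 = 12 for Zeta, 7 for Gamma — Zeta by 12–7.
Alpha vs Gamma: Alpha preferred on 1+5+4 = 10 ballots; Alpha wins 10–9.
No book is winless: Sigma beats Alpha; Delta beats Sigma; Tau beats Sigma; Zeta beats Sigma; Alpha beats Gamma; Gamma beats Sigma. There is no Condorcet loser.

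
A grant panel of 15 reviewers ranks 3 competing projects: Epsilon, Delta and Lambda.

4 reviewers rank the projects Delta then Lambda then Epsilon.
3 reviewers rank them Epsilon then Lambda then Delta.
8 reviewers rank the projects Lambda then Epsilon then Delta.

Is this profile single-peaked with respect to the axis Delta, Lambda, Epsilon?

yes

Axis positions: Delta=1, Lambda=2, Epsilon=3.
Cluster 1 (peak Delta at position 1): ranking walks positions 1-2-3, expanding outward from the peak — single-peaked.
Cluster 2 (peak Epsilon at position 3): ranking walks positions 3-2-1, expanding outward from the peak — single-peaked.
Cluster 3 (peak Lambda at position 2): ranking walks positions 2-3-1, expanding outward from the peak — single-peaked.
Every ranking is single-peaked on this axis.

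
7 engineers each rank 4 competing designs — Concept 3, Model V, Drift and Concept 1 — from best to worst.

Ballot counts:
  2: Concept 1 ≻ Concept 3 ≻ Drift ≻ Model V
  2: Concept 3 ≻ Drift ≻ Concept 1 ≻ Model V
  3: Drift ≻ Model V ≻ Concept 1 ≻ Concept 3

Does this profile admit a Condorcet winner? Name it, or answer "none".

Pairwise majorities:
Concept 3 vs Model V: Concept 3, 4–3.
Concept 3 vs Drift: Concept 3, 4–3.
Concept 3–Concept 1: Concept 1 5–2.
Model V vs Drift: Model V is ranked higher on 0 ballots, Drift on 7. Drift wins 7–0.
Model V vs Concept 1: Concept 1 wins 4–3.
Drift vs Concept 1: Drift, 5–2.
Each design drops at least one matchup (Concept 3 loses to Concept 1; Model V loses to Concept 3; Drift loses to Concept 3; Concept 1 loses to Drift); the cycle Concept 3 beats Drift beats Concept 1 beats Concept 3 rules out a Condorcet winner.

none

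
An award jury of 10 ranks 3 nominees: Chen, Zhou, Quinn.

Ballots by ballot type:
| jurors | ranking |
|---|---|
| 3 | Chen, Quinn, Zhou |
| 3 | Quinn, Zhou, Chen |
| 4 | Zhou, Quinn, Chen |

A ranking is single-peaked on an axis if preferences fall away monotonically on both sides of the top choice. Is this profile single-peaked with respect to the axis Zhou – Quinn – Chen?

Axis positions: Zhou=1, Quinn=2, Chen=3.
Ballot type 1 (peak Chen at position 3): ranking walks positions 3-2-1, expanding outward from the peak — single-peaked.
Ballot type 2 (peak Quinn at position 2): ranking walks positions 2-1-3, expanding outward from the peak — single-peaked.
Ballot type 3 (peak Zhou at position 1): ranking walks positions 1-2-3, expanding outward from the peak — single-peaked.
Every ranking is single-peaked on this axis.

yes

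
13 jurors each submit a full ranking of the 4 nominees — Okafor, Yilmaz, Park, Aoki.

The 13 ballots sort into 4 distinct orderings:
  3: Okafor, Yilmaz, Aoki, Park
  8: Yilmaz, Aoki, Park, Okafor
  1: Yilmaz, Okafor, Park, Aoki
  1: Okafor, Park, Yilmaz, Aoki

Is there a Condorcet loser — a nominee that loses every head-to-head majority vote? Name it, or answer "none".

Pairwise majorities:
Okafor vs Yilmaz: 3+1 = 4 for Okafor, 9 for Yilmaz — Yilmaz by 9–4.
Okafor vs Park: Park wins 8–5.
Okafor vs Aoki: Aoki wins 8–5.
Yilmaz vs Park: 12 to 1, Yilmaz.
Yilmaz vs Aoki: 13 to 0, Yilmaz.
Park vs Aoki: Aoki, 11–2.
Okafor is beaten in every head-to-head and is the Condorcet loser.

Okafor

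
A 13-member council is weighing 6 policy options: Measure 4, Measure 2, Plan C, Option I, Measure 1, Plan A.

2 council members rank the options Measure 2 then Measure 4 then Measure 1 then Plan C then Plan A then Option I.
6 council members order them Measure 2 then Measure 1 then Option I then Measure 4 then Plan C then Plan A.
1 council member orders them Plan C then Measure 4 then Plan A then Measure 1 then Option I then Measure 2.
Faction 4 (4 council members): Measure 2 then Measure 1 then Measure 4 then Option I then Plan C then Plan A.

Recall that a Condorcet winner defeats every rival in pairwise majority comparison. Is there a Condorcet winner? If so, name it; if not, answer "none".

Measure 2

Head-to-head results (13 council members):
Measure 4 vs Measure 2: Measure 2, 12–1.
Measure 4–Plan C: Measure 4 12–1.
Measure 4–Option I: Measure 4 7–6.
Measure 4 vs Measure 1: Measure 1, 10–3.
Measure 4 vs Plan A: Measure 4 wins 13–0.
Measure 2–Plan C: Measure 2 12–1.
Measure 2 vs Option I: Measure 2, 12–1.
Measure 2 vs Measure 1: Measure 2 wins 12–1.
Measure 2 vs Plan A: Measure 2, 12–1.
Plan C vs Option I: Option I, 10–3.
Plan C vs Measure 1: Measure 1 wins 12–1.
Plan C vs Plan A: Plan C wins 13–0.
Option I vs Measure 1: Measure 1, 13–0.
Option I vs Plan A: Option I wins 10–3.
Measure 1–Plan A: Measure 1 12–1.
Measure 2 defeats every rival head-to-head and is the Condorcet winner.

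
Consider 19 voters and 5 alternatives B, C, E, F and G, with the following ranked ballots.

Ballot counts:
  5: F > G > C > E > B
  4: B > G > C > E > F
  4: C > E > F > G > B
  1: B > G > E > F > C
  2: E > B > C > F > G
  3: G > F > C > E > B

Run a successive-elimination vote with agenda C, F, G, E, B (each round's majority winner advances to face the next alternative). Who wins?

Round 1: C vs F — 10–9, C advances.
Round 2: C vs G — 6–13, G advances.
Round 3: G vs E — 13–6, G advances.
Round 4: G vs B — 12–7, G advances.
G survives the agenda.

G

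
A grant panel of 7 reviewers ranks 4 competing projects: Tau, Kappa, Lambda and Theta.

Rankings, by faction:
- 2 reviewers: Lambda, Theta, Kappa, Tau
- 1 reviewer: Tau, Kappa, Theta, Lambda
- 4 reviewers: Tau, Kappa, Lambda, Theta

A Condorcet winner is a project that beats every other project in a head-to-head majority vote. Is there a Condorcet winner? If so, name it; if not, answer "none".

Tau

Check each pair by majority over 7 ballots:
Tau–Kappa: Tau 5–2.
Tau–Lambda: Tau 5–2.
Tau vs Theta: Tau wins 5–2.
Kappa vs Lambda: Kappa wins 5–2.
Kappa vs Theta: Kappa, 5–2.
Lambda vs Theta: Lambda, 6–1.
Tau beats each of Kappa, Lambda, Theta — Tau is the Condorcet winner.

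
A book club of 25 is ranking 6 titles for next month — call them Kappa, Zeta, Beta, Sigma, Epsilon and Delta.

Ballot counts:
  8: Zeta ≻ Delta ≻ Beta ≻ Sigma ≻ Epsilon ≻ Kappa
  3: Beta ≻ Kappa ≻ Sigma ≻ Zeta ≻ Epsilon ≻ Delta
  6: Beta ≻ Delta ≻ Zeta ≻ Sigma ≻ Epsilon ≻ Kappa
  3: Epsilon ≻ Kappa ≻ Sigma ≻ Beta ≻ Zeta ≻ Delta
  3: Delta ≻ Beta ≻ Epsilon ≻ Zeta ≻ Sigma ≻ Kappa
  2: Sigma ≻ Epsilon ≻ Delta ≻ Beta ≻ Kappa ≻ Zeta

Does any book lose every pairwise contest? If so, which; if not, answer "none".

Pairwise majorities:
Kappa vs Zeta: Zeta wins 17–8.
Kappa vs Beta: Beta wins 22–3.
Kappa vs Sigma: 3+3 = 6 for Kappa, 19 for Sigma — Sigma by 19–6.
Kappa vs Epsilon: Epsilon, 22–3.
Kappa vs Delta: 6 to 19, Delta.
Zeta–Beta: Beta 17–8.
Zeta vs Sigma: Zeta is ranked higher on 8+6+3 = 17 ballots, Sigma on 8. Zeta wins 17–8.
Zeta vs Epsilon: Zeta wins 17–8.
Zeta–Delta: Zeta 14–11.
Beta vs Sigma: 8+3+6+3 = 20 for Beta, 5 for Sigma — Beta by 20–5.
Beta vs Epsilon: 20 to 5, Beta.
Beta–Delta: Delta 13–12.
Sigma vs Epsilon: Sigma wins 19–6.
Sigma vs Delta: Delta wins 17–8.
Epsilon vs Delta: Epsilon is ranked higher on 3+3+2 = 8 ballots, Delta on 17. Delta wins 17–8.
Kappa is beaten in every head-to-head and is the Condorcet loser.

Kappa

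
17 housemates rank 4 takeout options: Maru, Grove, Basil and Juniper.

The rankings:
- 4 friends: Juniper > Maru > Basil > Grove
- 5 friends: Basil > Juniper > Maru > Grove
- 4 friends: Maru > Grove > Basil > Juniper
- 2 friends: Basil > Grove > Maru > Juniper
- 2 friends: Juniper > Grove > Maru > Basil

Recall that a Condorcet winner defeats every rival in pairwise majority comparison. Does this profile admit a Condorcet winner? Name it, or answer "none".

none

Check each pair by majority over 17 ballots:
Maru–Grove: Maru 13–4.
Maru vs Basil: Maru preferred on 4+4+2 = 10 ballots; Maru wins 10–7.
Maru–Juniper: Juniper 11–6.
Grove–Basil: Basil 11–6.
Grove vs Juniper: 6 to 11, Juniper.
Basil vs Juniper: 5+4+2 = 11 for Basil, 6 for Juniper — Basil by 11–6.
No restaurant is unbeaten: Maru loses to Juniper; Grove loses to Maru; Basil loses to Maru; Juniper loses to Basil. In particular Maru → Basil → Juniper → Maru is a majority cycle — no Condorcet winner exists.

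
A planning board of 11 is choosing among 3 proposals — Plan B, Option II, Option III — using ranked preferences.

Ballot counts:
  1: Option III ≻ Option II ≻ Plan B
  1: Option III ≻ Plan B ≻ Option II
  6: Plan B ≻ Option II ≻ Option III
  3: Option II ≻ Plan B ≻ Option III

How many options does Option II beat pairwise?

1

Option II against each rival (11 council members):
Option II vs Plan B: Option II is ranked higher on 1+3 = 4 ballots, Plan B on 7. Plan B wins 7–4.
Option II vs Option III: Option II preferred on 6+3 = 9 ballots; Option II wins 9–2.
Option II beats Option III; loses to Plan B — 1 pairwise win.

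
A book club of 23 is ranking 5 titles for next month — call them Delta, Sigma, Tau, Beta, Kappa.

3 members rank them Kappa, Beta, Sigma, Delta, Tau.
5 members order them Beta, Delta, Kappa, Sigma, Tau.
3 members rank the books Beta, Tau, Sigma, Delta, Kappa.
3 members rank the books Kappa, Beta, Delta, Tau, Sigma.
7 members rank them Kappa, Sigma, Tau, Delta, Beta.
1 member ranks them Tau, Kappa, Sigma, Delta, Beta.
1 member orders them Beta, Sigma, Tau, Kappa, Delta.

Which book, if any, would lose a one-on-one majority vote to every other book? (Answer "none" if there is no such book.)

Delta

Head-to-head results (23 members):
Delta vs Sigma: 8 to 15, Sigma.
Delta vs Tau: Tau, 12–11.
Delta vs Beta: 7+1 = 8 for Delta, 15 for Beta — Beta by 15–8.
Delta vs Kappa: Kappa, 15–8.
Sigma vs Tau: 16 to 7, Sigma.
Sigma–Beta: Beta 15–8.
Sigma vs Kappa: Sigma is ranked higher on 3+1 = 4 ballots, Kappa on 19. Kappa wins 19–4.
Tau vs Beta: Beta wins 15–8.
Tau vs Kappa: Tau is ranked higher on 3+1+1 = 5 ballots, Kappa on 18. Kappa wins 18–5.
Beta vs Kappa: Beta preferred on 5+3+1 = 9 ballots; Kappa wins 14–9.
Delta is beaten in every head-to-head and is the Condorcet loser.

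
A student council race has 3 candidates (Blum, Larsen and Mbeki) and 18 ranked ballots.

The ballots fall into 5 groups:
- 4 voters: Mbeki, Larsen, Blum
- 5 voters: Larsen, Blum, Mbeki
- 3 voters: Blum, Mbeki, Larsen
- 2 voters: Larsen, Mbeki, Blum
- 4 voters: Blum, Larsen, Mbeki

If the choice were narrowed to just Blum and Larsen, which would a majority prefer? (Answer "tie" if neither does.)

Ballots ranking Blum above Larsen: 3 + 4 = 7.
Ballots ranking Larsen above Blum: 18 − 7 = 11.
Larsen wins the head-to-head 11–7.

Larsen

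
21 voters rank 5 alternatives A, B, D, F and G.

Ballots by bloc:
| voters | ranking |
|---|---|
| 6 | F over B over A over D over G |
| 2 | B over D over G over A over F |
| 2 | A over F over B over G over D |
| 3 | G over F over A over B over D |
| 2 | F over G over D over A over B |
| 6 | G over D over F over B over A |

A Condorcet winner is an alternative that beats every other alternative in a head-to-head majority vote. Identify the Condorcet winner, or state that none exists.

Pairwise majorities:
A vs B: B wins 14–7.
A–D: A 11–10.
A–F: F 17–4.
A vs G: G wins 13–8.
B vs D: B, 13–8.
B vs F: 2 to 19, F.
B vs G: B is ranked higher on 6+2+2 = 10 ballots, G on 11. G wins 11–10.
D vs F: 2+6 = 8 for D, 13 for F — F by 13–8.
D vs G: 8 to 13, G.
F vs G: F is ranked higher on 6+2+2 = 10 ballots, G on 11. G wins 11–10.
G wins every pairwise contest, so G is the Condorcet winner.

G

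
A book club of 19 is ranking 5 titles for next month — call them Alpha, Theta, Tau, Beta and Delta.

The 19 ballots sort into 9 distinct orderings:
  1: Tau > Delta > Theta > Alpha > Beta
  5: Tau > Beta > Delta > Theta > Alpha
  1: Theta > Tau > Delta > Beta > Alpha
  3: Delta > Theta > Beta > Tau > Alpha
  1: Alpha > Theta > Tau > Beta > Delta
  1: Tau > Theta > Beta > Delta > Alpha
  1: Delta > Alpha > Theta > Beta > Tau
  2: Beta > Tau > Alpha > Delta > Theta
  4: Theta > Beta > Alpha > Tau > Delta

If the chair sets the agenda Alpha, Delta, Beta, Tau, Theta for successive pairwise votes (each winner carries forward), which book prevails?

Round 1: Alpha vs Delta — 7–12, Delta advances.
Round 2: Delta vs Beta — 6–13, Beta advances.
Round 3: Beta vs Tau — 10–9, Beta advances.
Round 4: Beta vs Theta — 7–12, Theta advances.
Theta survives the agenda.

Theta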